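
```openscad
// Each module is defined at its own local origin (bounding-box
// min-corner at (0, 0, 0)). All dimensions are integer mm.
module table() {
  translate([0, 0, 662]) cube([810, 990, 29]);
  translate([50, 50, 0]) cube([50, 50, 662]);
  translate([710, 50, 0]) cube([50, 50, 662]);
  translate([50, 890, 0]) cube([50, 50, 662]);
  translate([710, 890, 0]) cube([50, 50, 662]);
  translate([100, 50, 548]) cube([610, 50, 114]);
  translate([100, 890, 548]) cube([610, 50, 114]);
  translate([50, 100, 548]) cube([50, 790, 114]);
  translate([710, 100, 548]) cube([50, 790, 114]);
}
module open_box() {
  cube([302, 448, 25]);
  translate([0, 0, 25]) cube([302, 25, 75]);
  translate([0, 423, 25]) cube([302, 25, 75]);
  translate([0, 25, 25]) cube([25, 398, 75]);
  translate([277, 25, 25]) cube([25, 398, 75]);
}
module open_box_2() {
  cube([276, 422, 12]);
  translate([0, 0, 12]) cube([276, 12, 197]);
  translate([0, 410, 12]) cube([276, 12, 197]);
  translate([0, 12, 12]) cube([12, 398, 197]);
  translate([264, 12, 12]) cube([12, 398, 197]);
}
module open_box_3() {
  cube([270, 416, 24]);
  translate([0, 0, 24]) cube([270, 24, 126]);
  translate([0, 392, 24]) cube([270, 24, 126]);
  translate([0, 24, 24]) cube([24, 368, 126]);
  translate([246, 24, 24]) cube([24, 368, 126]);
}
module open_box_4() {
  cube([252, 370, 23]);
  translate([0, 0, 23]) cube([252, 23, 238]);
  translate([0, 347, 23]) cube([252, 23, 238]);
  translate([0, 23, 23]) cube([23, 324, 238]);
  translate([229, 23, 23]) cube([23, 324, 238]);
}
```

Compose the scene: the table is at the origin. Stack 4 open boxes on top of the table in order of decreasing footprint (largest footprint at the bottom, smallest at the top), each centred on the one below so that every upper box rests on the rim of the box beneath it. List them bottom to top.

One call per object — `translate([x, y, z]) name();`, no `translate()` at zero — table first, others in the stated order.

table();
translate([254, 271, 691]) open_box();
translate([267, 284, 791]) open_box_2();
translate([270, 287, 1000]) open_box_3();
translate([279, 310, 1150]) open_box_4();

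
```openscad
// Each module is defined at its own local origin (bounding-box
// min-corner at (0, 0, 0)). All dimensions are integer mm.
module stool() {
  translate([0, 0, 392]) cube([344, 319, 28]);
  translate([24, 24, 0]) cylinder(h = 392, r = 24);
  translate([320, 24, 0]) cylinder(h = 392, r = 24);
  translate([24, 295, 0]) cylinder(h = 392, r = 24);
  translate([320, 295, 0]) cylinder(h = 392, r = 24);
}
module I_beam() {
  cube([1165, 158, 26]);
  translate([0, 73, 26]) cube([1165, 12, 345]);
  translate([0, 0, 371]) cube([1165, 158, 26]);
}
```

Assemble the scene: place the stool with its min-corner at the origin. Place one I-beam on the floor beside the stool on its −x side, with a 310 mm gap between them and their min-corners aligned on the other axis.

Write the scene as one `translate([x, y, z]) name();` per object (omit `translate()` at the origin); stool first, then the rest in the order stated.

stool();
translate([-1475, 0, 0]) I_beam();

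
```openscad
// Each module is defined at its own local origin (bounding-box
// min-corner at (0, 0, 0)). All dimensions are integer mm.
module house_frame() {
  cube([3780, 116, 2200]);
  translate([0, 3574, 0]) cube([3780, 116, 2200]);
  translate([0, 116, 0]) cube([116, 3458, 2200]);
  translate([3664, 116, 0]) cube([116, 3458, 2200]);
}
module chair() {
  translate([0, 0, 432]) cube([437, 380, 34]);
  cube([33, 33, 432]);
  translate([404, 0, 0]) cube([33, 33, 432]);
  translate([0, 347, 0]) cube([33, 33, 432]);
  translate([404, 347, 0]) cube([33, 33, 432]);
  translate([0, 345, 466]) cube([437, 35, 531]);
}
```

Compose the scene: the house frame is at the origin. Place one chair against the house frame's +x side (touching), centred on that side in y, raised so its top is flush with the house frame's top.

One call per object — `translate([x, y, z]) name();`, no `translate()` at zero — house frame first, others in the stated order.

house_frame();
translate([3780, 1655, 1203]) chair();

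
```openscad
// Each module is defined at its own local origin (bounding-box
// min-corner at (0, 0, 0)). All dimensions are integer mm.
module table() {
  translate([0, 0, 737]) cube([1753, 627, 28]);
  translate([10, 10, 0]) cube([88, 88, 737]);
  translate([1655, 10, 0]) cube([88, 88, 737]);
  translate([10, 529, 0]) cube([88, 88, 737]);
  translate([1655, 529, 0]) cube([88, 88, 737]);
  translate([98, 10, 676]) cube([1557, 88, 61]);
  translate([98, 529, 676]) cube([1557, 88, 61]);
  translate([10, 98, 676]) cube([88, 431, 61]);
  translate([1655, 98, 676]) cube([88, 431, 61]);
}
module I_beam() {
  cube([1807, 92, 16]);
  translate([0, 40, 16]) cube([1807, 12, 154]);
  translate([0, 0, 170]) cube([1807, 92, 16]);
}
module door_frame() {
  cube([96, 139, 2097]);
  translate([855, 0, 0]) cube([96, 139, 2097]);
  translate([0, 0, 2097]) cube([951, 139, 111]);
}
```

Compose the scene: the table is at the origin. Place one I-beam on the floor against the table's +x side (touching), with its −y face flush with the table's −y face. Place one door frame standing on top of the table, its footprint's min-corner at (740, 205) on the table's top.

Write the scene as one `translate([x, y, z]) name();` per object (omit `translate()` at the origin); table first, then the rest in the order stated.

table();
translate([1753, 0, 0]) I_beam();
translate([740, 205, 765]) door_frame();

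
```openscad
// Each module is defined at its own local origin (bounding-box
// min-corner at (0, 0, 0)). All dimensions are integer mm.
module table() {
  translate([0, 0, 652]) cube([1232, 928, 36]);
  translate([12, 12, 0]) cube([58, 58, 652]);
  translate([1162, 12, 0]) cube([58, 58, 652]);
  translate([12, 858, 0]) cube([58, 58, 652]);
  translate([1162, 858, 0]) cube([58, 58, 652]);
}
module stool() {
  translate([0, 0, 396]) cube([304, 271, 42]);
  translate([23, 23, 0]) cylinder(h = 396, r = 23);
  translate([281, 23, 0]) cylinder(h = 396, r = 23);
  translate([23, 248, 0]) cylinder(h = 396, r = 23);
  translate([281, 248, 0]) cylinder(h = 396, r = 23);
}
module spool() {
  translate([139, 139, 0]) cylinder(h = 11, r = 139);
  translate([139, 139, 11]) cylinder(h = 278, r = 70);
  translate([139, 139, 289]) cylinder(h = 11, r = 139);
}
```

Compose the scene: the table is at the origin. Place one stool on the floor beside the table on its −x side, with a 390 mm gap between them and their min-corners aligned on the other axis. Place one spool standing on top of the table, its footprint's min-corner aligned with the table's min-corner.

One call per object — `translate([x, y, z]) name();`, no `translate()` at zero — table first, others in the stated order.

table();
translate([-694, 0, 0]) stool();
translate([0, 0, 688]) spool();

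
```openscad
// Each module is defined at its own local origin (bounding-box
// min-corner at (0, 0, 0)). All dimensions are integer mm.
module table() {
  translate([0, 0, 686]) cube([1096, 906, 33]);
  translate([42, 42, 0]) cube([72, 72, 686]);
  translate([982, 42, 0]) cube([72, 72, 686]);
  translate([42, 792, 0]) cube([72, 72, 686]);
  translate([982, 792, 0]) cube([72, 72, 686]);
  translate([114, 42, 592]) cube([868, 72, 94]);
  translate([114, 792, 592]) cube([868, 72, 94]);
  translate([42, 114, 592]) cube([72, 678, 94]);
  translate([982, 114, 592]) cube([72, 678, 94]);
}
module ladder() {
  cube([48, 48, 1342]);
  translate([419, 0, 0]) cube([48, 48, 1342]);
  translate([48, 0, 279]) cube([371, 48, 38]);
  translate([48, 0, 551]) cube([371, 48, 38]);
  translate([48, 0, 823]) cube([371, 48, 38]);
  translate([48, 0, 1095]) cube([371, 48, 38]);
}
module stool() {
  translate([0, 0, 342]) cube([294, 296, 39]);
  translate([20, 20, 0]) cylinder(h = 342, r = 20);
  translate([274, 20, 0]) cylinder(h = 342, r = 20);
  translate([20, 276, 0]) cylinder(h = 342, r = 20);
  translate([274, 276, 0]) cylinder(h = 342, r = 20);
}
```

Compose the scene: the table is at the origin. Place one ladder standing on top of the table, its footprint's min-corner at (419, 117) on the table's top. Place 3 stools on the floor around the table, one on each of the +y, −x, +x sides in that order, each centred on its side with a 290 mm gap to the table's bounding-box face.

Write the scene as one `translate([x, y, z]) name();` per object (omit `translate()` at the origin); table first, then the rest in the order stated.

table();
translate([419, 117, 719]) ladder();
translate([401, 1196, 0]) stool();
translate([-584, 305, 0]) stool();
translate([1386, 305, 0]) stool();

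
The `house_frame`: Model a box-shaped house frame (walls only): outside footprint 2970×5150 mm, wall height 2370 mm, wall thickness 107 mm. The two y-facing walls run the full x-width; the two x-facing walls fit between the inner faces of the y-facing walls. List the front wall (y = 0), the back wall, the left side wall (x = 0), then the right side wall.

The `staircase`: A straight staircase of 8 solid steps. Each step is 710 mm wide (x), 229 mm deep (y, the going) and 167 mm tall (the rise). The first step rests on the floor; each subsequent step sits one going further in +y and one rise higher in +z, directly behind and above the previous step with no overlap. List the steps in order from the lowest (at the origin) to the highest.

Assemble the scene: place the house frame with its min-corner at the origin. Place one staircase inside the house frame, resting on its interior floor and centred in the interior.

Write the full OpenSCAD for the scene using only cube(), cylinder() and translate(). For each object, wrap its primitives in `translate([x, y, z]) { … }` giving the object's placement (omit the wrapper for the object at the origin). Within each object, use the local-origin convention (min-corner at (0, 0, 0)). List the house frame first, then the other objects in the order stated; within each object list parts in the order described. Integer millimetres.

cube([2970, 107, 2370]);
translate([0, 5043, 0]) cube([2970, 107, 2370]);
translate([0, 107, 0]) cube([107, 4936, 2370]);
translate([2863, 107, 0]) cube([107, 4936, 2370]);
translate([1130, 1659, 0]) {
  cube([710, 229, 167]);
  translate([0, 229, 167]) cube([710, 229, 167]);
  translate([0, 458, 334]) cube([710, 229, 167]);
  translate([0, 687, 501]) cube([710, 229, 167]);
  translate([0, 916, 668]) cube([710, 229, 167]);
  translate([0, 1145, 835]) cube([710, 229, 167]);
  translate([0, 1374, 1002]) cube([710, 229, 167]);
  translate([0, 1603, 1169]) cube([710, 229, 167]);
}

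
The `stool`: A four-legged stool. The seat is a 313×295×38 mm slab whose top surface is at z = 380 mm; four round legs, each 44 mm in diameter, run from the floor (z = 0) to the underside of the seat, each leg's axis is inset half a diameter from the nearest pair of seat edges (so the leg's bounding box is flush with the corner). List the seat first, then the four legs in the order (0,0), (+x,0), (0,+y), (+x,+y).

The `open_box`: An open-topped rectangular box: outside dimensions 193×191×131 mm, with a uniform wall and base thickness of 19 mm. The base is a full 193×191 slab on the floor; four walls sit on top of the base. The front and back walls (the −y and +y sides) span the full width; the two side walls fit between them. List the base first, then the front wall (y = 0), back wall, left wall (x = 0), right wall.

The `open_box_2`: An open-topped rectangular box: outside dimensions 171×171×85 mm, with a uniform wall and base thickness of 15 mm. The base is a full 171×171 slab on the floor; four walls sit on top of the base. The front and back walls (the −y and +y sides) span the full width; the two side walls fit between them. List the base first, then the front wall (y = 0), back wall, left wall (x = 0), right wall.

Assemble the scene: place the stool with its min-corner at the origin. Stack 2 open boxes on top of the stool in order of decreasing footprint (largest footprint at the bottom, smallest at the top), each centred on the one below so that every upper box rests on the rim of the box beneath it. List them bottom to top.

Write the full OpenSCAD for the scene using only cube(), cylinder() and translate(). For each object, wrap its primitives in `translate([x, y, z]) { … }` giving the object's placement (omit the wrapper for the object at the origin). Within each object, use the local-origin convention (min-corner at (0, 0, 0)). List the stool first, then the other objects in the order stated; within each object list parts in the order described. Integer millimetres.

translate([0, 0, 342]) cube([313, 295, 38]);
translate([22, 22, 0]) cylinder(h = 342, r = 22);
translate([291, 22, 0]) cylinder(h = 342, r = 22);
translate([22, 273, 0]) cylinder(h = 342, r = 22);
translate([291, 273, 0]) cylinder(h = 342, r = 22);
translate([60, 52, 380]) {
  cube([193, 191, 19]);
  translate([0, 0, 19]) cube([193, 19, 112]);
  translate([0, 172, 19]) cube([193, 19, 112]);
  translate([0, 19, 19]) cube([19, 153, 112]);
  translate([174, 19, 19]) cube([19, 153, 112]);
}
translate([71, 62, 511]) {
  cube([171, 171, 15]);
  translate([0, 0, 15]) cube([171, 15, 70]);
  translate([0, 156, 15]) cube([171, 15, 70]);
  translate([0, 15, 15]) cube([15, 141, 70]);
  translate([156, 15, 15]) cube([15, 141, 70]);
}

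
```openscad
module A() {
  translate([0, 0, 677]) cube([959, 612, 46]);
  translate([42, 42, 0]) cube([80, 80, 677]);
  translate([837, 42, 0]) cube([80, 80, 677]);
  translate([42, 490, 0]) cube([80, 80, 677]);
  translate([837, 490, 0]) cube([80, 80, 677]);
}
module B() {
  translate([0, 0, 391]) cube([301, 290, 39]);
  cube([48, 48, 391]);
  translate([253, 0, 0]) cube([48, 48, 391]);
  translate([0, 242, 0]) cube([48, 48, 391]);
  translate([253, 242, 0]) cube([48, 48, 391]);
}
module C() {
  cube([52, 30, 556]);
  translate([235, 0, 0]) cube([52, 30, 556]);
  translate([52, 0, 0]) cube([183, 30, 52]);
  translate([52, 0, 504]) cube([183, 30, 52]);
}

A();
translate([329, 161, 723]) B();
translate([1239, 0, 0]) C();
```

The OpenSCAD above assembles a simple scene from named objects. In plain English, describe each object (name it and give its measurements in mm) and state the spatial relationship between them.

A is a table with a 959×612 mm rectangular top, 46 mm thick, top surface at z = 723 mm, supported by four 80×80 mm square legs, each inset 42 mm from the nearest pair of top edges, running from the floor.

B is a four-legged stool. The seat is a 301×290×39 mm slab whose top surface is at z = 430 mm; four square legs, each 48×48 mm in cross-section, run from the floor (z = 0) to the underside of the seat, each flush with a corner of the seat.

C is a picture frame with a 183×452 mm rectangular opening (x by z) and a uniform 52 mm border on every side. Frame depth is 30 mm along y. It is built from two vertical stiles running the full outside height and two horizontal rails spanning the gap between the stiles.

The stool is on top of the table, centred. The picture frame is on the floor beside the table on its +x side.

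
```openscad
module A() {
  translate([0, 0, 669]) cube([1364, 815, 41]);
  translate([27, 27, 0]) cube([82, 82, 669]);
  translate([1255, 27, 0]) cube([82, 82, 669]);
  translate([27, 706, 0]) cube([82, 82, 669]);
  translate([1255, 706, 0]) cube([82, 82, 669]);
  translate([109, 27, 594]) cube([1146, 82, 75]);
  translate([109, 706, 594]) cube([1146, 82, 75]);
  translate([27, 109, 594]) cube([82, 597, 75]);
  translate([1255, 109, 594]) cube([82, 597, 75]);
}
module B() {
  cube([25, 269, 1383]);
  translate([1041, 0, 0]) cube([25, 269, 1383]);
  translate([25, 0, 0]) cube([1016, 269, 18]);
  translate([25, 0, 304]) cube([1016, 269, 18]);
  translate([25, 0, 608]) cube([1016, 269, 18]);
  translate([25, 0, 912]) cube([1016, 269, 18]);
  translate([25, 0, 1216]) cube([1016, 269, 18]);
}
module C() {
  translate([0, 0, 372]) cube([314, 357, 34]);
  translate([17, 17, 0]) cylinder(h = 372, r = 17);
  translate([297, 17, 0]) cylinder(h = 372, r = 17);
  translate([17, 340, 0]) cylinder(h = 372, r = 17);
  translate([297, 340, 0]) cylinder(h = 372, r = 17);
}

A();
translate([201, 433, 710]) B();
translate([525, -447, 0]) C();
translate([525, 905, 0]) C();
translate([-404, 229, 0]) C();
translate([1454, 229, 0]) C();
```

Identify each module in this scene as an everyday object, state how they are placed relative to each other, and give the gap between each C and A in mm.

A is a table. B is a bookshelf. C is a stool. The bookshelf is on top of the table. Four stools sit around the table at the −y, +y, −x, +x sides. The gap between each stool and the table is 90 mm.

Each stool's nearest face is 90 mm from the table's bounding box.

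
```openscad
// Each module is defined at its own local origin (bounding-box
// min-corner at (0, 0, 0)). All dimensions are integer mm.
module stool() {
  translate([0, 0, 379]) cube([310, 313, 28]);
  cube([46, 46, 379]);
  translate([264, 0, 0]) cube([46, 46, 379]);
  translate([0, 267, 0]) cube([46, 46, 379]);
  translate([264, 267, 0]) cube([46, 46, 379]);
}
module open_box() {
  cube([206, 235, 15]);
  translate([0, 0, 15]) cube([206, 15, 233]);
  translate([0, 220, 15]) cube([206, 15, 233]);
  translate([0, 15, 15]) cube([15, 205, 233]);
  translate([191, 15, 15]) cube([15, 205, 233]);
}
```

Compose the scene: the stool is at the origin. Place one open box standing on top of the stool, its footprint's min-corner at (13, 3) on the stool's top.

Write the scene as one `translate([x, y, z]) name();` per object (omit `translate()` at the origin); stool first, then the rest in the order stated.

stool();
translate([13, 3, 407]) open_box();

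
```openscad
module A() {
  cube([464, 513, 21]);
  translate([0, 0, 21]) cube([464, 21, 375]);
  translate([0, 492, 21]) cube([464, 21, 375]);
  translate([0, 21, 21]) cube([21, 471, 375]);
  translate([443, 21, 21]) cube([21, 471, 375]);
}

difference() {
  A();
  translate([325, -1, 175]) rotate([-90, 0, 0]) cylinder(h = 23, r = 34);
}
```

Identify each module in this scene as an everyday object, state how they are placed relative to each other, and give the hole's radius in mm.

The subtracted cylinder has r = 34 mm.

A is an open box. The open box has a circular hole through its front wall. The hole's radius is 34 mm.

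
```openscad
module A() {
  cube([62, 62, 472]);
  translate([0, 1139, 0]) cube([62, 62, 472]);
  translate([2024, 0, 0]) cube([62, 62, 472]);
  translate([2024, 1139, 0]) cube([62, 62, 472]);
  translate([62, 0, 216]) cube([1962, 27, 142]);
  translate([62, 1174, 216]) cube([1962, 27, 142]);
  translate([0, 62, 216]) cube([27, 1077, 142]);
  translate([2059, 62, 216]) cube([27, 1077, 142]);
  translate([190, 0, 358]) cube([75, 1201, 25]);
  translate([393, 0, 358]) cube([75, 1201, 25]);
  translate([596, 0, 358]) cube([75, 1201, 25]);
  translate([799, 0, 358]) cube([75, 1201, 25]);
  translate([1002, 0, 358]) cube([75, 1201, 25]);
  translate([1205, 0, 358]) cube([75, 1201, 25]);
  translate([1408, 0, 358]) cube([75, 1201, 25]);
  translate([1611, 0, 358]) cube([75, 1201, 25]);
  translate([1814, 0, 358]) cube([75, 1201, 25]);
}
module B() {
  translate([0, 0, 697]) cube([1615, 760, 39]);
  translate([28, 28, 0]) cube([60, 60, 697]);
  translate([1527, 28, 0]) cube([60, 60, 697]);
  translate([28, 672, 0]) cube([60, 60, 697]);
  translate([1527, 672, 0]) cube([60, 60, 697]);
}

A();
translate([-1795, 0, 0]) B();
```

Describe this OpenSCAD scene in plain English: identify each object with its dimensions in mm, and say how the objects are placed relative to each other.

A is a bed frame 2086 mm long (x) by 1201 mm wide (y). Four 62×62 mm corner posts, 472 mm tall, at the corners of the footprint. Four rails of 27 mm thickness and 142 mm height run between adjacent posts with their undersides at z = 216 mm, their outer faces flush with the outside of the frame (the two x-running rails run between the posts' inner faces; the two y-running rails run between the posts' inner faces). 9 slats, each 75 mm wide (x) and 25 mm thick, lie across the top of the two x-running rails, running the full 1201 mm width of the frame in y; the slats are evenly spaced along x between the inner faces of the end posts with equal gaps (rounded down to the nearest mm) at the −x end and between each pair — any rounding remainder accumulates at the +x end.

B is a table: top 1615 mm (x) × 760 mm (y), 39 mm thick, upper face at z = 736 mm, on four 60×60 mm square legs, each inset 28 mm from the nearest pair of top edges, running from z = 0 to the bottom of the top.

The table is on the floor beside the bed frame on its −x side.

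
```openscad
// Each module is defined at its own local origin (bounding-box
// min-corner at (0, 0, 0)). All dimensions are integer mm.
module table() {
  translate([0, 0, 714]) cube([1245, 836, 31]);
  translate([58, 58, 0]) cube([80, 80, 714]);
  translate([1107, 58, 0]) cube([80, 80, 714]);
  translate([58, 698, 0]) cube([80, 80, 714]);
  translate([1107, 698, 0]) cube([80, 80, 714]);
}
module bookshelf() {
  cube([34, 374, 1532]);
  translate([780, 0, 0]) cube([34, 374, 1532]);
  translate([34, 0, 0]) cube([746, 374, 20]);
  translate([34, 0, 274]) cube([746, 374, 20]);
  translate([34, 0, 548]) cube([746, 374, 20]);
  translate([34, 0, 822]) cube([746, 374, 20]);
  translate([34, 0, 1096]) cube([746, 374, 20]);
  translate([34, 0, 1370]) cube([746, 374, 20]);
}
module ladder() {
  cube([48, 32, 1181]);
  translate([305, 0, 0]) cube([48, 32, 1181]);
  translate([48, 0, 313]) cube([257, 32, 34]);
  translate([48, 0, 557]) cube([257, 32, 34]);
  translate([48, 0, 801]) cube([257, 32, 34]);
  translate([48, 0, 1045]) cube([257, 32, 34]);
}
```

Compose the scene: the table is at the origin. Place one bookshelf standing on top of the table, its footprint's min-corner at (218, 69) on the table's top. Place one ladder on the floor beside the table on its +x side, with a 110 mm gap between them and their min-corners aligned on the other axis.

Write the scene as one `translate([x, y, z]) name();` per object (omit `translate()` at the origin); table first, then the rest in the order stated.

table();
translate([218, 69, 745]) bookshelf();
translate([1355, 0, 0]) ladder();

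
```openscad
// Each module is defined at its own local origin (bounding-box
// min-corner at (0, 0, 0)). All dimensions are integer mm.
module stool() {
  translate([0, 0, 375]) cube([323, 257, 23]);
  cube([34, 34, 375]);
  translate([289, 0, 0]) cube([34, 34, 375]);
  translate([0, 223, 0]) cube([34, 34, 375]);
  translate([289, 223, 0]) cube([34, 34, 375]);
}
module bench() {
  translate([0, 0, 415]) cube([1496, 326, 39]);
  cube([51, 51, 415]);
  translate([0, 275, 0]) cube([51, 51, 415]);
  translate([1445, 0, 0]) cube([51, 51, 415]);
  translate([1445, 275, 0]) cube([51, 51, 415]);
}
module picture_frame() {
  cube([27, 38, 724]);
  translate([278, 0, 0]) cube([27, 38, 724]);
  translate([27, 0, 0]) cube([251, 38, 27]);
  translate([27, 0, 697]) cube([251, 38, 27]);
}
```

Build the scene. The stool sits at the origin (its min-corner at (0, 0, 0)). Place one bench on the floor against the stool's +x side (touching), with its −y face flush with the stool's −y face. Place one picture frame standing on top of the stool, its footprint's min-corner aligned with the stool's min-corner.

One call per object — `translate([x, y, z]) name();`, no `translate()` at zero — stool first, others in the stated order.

stool();
translate([323, 0, 0]) bench();
translate([0, 0, 398]) picture_frame();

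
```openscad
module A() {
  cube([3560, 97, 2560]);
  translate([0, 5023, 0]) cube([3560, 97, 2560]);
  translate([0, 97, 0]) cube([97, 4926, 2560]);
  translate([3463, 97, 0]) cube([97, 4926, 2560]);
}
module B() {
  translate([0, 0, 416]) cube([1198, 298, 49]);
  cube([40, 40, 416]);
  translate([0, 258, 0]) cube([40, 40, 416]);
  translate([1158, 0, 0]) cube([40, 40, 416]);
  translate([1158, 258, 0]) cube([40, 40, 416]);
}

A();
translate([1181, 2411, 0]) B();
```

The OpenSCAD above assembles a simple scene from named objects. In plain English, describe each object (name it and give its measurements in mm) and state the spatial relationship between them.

A is a box-shaped house frame (walls only): outside footprint 3560×5120 mm, wall height 2560 mm, wall thickness 97 mm. The two y-facing walls run the full x-width; the two x-facing walls fit between the inner faces of the y-facing walls.

B is a bench: a 1198×298 mm seat slab, 49 mm thick, top at z = 465 mm, on four 40×40 mm square legs flush with the seat corners and standing on z = 0.

The bench sits inside the house frame, centred.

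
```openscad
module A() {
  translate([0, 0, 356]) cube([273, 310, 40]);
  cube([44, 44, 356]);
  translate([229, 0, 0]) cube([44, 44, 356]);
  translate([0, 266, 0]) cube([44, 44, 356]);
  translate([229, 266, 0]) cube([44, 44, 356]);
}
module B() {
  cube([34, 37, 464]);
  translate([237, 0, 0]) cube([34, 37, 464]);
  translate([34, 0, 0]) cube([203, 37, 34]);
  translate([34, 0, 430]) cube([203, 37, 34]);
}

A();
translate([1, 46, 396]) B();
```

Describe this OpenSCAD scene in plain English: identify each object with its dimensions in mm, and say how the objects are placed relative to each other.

A is a simple wooden stool: a rectangular seat 273 mm (x) by 310 mm (y), 40 mm thick, top face at z = 396 mm, on four square legs, each 44×44 mm in cross-section. The legs rest on z = 0, each flush with a corner of the seat.

B is a picture frame with a 203×396 mm rectangular opening (x by z) and a uniform 34 mm border on every side. Frame depth is 37 mm along y. It is built from two vertical stiles running the full outside height and two horizontal rails spanning the gap between the stiles.

The picture frame is on top of the stool.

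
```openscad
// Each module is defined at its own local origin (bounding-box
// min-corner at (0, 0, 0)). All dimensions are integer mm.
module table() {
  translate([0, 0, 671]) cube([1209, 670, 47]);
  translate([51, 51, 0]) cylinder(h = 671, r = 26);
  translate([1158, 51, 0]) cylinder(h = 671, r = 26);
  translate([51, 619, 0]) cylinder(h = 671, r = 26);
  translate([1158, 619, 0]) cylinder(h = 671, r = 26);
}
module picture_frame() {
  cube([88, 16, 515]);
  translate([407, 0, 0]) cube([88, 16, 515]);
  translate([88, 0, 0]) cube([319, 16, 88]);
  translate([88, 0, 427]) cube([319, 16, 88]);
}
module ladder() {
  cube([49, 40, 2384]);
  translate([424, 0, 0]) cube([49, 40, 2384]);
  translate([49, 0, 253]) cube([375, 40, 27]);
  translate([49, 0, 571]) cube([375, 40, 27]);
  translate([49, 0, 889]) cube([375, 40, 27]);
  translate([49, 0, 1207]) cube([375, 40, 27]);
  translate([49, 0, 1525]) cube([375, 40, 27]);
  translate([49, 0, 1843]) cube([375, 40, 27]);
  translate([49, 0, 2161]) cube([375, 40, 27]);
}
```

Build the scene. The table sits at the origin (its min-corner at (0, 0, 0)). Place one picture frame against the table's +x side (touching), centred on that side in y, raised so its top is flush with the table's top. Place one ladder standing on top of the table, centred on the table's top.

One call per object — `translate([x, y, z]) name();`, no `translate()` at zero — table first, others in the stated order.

table();
translate([1209, 327, 203]) picture_frame();
translate([368, 315, 718]) ladder();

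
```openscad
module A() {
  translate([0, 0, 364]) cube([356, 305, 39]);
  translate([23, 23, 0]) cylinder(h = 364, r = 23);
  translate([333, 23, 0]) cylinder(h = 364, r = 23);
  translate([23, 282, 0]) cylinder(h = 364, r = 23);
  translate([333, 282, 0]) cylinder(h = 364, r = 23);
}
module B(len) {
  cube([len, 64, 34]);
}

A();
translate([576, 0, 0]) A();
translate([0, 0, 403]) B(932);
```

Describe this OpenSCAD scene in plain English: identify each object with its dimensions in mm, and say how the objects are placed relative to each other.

A is a four-legged stool. The seat is 356×305 mm, 39 mm thick, top at z = 403 mm. It stands on four round legs, each 46 mm in diameter, from z = 0 to the seat underside, each leg's axis is inset half a diameter from the nearest pair of seat edges (so the leg's bounding box is flush with the corner).

B is a rectangular beam 932 mm long (x), 64 mm deep (y), 34 mm thick (z).

The beam spans the tops of two stools placed 220 mm apart, resting at z = 403 mm.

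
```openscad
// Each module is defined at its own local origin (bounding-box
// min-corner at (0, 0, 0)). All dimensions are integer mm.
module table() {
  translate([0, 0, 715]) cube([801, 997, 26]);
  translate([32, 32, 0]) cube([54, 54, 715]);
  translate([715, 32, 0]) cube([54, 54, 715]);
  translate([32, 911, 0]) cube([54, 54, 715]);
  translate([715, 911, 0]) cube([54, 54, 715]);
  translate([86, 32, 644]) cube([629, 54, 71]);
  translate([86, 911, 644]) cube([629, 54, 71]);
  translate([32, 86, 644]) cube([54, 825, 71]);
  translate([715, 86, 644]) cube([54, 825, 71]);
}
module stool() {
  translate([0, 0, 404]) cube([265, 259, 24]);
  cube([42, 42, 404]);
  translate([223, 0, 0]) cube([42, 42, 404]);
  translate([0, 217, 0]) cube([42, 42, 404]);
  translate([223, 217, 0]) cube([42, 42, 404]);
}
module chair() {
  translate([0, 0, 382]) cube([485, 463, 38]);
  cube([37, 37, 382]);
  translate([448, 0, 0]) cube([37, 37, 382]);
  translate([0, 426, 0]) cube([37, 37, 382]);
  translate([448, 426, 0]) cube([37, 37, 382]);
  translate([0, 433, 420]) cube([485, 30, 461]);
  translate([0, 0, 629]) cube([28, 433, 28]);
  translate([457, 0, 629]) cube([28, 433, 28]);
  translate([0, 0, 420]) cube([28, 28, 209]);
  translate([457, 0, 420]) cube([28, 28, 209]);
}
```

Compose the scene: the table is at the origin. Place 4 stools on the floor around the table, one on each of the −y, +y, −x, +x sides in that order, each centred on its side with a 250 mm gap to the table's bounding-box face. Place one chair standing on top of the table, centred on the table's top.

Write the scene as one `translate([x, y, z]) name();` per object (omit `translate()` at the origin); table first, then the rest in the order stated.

table();
translate([268, -509, 0]) stool();
translate([268, 1247, 0]) stool();
translate([-515, 369, 0]) stool();
translate([1051, 369, 0]) stool();
translate([158, 267, 741]) chair();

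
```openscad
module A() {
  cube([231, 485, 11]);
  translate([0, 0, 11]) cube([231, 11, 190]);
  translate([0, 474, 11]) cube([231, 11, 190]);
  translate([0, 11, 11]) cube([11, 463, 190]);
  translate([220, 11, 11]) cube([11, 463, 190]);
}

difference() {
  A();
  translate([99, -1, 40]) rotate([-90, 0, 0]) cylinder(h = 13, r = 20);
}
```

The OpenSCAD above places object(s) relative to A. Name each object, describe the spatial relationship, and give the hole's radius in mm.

A is an open box. The open box has a circular hole through its front wall. The hole's radius is 20 mm.

The subtracted cylinder has r = 20 mm.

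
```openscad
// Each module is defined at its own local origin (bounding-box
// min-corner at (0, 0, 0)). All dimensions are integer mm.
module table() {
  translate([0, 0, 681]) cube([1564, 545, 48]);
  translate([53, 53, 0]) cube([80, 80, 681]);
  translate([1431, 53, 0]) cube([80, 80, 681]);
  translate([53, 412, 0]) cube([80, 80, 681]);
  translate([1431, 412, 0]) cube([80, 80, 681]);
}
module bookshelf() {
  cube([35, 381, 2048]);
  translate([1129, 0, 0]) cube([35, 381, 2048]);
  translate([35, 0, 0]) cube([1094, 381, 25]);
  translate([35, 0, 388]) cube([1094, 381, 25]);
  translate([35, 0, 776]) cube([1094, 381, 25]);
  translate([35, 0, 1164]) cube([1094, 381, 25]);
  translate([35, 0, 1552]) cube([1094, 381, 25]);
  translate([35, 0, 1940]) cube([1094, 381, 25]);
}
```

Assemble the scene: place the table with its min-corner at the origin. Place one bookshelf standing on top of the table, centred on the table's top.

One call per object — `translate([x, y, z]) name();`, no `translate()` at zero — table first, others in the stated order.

table();
translate([200, 82, 729]) bookshelf();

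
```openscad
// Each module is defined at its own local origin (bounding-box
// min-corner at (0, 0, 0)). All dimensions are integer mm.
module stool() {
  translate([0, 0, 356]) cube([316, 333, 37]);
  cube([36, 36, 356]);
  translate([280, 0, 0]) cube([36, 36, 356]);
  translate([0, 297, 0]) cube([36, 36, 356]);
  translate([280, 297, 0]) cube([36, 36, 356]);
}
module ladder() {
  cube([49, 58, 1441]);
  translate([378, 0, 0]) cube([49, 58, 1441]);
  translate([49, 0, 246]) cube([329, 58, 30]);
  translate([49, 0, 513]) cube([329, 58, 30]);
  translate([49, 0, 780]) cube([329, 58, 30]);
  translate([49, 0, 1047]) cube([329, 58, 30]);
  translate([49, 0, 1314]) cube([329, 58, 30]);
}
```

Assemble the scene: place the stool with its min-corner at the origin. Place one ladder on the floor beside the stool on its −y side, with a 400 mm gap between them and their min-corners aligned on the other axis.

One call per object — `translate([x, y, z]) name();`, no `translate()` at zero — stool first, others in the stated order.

stool();
translate([0, -458, 0]) ladder();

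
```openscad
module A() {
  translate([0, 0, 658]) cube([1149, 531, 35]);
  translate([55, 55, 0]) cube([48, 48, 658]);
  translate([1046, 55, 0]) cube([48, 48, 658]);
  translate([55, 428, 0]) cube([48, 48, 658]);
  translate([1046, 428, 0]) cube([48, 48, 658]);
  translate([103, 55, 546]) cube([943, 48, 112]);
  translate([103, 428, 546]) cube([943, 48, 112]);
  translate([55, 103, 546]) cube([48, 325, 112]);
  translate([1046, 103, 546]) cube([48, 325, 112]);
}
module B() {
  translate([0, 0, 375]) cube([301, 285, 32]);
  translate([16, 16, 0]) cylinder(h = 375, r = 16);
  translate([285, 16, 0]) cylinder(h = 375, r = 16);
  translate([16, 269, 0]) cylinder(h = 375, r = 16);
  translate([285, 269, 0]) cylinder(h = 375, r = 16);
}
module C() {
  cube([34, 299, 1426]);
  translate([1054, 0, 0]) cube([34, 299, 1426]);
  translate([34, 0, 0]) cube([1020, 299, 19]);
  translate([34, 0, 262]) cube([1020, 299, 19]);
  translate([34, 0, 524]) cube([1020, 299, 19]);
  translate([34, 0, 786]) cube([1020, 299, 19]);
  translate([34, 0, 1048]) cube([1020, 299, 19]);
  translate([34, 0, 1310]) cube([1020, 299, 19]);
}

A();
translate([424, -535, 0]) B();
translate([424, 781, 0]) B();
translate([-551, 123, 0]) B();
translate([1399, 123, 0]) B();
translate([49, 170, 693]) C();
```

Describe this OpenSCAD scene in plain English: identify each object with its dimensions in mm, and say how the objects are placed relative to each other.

A is a rectangular dining table. The top is 1149×531×35 mm with its upper surface at z = 693 mm. It stands on four 48×48 mm square legs, each inset 55 mm from the nearest pair of top edges, running from the floor to the underside of the top. Four apron rails, 48 mm thick and 112 mm tall, run between adjacent legs with their top edges flush with the underside of the top and their outer faces flush with the legs' outer faces.

B is a four-legged stool. The seat is a 301×285×32 mm slab whose top surface is at z = 407 mm; four round legs, each 32 mm in diameter, run from the floor (z = 0) to the underside of the seat, each leg's axis is inset half a diameter from the nearest pair of seat edges (so the leg's bounding box is flush with the corner).

C is an open bookshelf. Two side panels, each 34 mm thick, 299 mm deep and 1426 mm tall, stand 1088 mm apart (outside-to-outside). Between them sit 6 shelves, each 19 mm thick and 299 mm deep, spanning the full gap between the sides. The bottom shelf rests on the floor (its underside at z = 0) and the clear gap between one shelf's top and the next shelf's underside is 243 mm.

Four stools sit around the table at the −y, +y, −x, +x sides. The bookshelf is on top of the table.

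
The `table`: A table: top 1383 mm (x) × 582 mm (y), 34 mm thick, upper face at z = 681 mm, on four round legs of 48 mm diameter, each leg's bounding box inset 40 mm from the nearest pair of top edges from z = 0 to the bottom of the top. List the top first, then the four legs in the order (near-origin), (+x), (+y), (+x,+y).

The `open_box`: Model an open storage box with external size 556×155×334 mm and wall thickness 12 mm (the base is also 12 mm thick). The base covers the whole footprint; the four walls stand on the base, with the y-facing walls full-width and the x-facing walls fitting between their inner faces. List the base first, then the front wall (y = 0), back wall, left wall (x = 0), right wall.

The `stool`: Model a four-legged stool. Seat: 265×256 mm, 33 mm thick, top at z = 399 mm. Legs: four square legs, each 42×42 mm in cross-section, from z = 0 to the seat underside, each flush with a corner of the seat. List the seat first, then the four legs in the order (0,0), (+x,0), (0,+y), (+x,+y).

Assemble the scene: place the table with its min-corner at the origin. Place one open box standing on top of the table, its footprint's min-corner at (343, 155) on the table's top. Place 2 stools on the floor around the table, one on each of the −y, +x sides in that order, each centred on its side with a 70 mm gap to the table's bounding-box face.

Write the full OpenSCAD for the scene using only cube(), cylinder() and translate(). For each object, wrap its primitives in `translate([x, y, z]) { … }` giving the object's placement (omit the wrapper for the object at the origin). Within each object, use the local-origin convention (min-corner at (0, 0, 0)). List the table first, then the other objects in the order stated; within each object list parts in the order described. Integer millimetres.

translate([0, 0, 647]) cube([1383, 582, 34]);
translate([64, 64, 0]) cylinder(h = 647, r = 24);
translate([1319, 64, 0]) cylinder(h = 647, r = 24);
translate([64, 518, 0]) cylinder(h = 647, r = 24);
translate([1319, 518, 0]) cylinder(h = 647, r = 24);
translate([343, 155, 681]) {
  cube([556, 155, 12]);
  translate([0, 0, 12]) cube([556, 12, 322]);
  translate([0, 143, 12]) cube([556, 12, 322]);
  translate([0, 12, 12]) cube([12, 131, 322]);
  translate([544, 12, 12]) cube([12, 131, 322]);
}
translate([559, -326, 0]) {
  translate([0, 0, 366]) cube([265, 256, 33]);
  cube([42, 42, 366]);
  translate([223, 0, 0]) cube([42, 42, 366]);
  translate([0, 214, 0]) cube([42, 42, 366]);
  translate([223, 214, 0]) cube([42, 42, 366]);
}
translate([1453, 163, 0]) {
  translate([0, 0, 366]) cube([265, 256, 33]);
  cube([42, 42, 366]);
  translate([223, 0, 0]) cube([42, 42, 366]);
  translate([0, 214, 0]) cube([42, 42, 366]);
  translate([223, 214, 0]) cube([42, 42, 366]);
}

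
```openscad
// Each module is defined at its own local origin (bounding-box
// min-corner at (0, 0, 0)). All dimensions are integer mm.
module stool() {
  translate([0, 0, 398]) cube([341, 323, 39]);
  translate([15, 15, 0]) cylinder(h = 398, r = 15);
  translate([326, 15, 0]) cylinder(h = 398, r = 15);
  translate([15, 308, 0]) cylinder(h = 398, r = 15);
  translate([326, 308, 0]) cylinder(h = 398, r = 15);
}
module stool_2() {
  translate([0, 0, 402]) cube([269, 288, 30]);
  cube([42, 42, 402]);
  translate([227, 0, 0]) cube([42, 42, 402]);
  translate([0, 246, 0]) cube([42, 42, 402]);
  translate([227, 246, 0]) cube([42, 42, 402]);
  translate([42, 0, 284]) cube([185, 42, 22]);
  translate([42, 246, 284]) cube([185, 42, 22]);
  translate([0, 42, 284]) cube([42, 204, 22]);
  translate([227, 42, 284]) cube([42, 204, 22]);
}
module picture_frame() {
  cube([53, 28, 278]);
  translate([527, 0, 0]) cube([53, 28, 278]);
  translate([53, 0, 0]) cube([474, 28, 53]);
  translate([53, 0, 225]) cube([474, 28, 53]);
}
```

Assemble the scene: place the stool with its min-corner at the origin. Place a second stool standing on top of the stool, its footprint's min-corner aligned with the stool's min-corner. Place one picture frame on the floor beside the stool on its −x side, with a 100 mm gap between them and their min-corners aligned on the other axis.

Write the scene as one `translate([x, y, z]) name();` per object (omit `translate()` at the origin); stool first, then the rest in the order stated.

stool();
translate([0, 0, 437]) stool_2();
translate([-680, 0, 0]) picture_frame();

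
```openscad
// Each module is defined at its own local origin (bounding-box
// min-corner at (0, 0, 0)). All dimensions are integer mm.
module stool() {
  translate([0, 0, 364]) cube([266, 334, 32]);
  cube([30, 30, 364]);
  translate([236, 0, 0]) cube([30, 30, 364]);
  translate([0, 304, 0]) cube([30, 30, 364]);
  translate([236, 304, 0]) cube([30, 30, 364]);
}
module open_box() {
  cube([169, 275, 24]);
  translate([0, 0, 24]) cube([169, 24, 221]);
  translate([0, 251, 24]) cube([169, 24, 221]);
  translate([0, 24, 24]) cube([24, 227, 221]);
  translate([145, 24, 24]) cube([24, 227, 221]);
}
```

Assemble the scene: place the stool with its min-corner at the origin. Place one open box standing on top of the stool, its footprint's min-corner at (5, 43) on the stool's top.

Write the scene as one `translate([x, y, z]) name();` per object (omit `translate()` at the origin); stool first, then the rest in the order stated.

stool();
translate([5, 43, 396]) open_box();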